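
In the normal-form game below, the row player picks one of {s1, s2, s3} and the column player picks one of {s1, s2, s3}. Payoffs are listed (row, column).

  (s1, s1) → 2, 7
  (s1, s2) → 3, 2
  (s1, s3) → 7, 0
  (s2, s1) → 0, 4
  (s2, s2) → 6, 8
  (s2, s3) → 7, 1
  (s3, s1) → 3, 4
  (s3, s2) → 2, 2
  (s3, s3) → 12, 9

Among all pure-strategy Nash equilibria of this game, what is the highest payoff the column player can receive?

9

Both s2 is a pure NE (the row player: 6 ≥ 3; the column player: 8 ≥ 4). The column player gets 8.
Both s3 is a pure NE (the row player: 12 ≥ 7; the column player: 9 ≥ 4). The column player gets 9.
Every other cell has a profitable deviation for at least one player. Highest of {8, 9} is 9.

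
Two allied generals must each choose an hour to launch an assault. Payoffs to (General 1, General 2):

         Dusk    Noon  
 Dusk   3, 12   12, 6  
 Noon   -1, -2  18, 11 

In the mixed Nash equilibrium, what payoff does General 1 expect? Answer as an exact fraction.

General 2 mixes with probability q on Dusk, chosen so General 1 is indifferent: 3q + 12(1−q) = (-1)q + 18(1−q) gives q = 3/5.
General 1's expected payoff (from either row, since indifferent) is 3·3/5 + 12·2/5 = 33/5.

33/5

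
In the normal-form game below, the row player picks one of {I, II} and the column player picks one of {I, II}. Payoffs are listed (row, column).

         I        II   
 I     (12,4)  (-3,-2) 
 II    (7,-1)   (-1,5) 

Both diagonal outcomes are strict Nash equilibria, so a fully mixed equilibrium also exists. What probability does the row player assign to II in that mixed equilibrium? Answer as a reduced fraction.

1/2

The row player's mix p on I must make the column player indifferent between I and II.
The column player's payoff from I: 4p + (-1)(1−p). From II: (-2)p + 5(1−p).
Set equal: 6p = 6(1−p) → p = 6/12 = 1/2.
Probability on II is 1 − 1/2 = 1/2.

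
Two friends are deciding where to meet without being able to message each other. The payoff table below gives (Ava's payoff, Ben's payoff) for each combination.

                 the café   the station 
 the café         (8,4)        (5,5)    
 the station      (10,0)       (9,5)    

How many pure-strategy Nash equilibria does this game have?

1

Both the station: Ava gets 9 (best alternative 5); Ben gets 5 (best alternative 0). Neither deviates — NE.
Both the café is not a NE: Ava would switch to the station (10 > 8).
No other cell survives both best-response checks, so there is 1 pure NE.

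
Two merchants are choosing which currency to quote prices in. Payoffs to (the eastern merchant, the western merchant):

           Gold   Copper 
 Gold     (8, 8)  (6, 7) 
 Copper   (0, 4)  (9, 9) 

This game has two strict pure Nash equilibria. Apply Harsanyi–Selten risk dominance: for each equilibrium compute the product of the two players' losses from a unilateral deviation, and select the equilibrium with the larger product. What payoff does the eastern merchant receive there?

9

At both Gold: the eastern merchant loses 8 − 0 = 8 by deviating; the western merchant loses 8 − 7 = 1. Product = 8·1 = 8.
At both Copper: the eastern merchant loses 9 − 6 = 3 by deviating; the western merchant loses 9 − 4 = 5. Product = 3·5 = 15.
15 > 8, so both Copper is risk-dominant. The eastern merchant's payoff there is 9.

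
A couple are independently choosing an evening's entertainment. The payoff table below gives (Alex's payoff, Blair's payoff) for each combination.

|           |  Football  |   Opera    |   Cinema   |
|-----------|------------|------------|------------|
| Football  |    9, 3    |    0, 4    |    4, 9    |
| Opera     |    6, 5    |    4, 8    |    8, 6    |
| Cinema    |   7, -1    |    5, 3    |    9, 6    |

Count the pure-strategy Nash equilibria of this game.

Both Cinema: Alex gets 9 (best alternative 8); Blair gets 6 (best alternative 3). Neither deviates — NE.
Both Football is not a NE: Blair would switch to Cinema (9 > 3).
No other cell survives both best-response checks, so there is 1 pure NE.

1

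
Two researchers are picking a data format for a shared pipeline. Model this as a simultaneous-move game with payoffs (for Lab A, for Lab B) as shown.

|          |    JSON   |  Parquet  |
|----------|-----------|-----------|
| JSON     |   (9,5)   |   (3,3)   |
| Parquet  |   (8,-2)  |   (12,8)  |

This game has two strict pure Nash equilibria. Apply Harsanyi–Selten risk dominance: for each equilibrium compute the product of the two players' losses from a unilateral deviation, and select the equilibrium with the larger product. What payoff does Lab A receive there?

At both JSON: Lab A loses 9 − 8 = 1 by deviating; Lab B loses 5 − 3 = 2. Product = 1·2 = 2.
At both Parquet: Lab A loses 12 − 3 = 9 by deviating; Lab B loses 8 − (-2) = 10. Product = 9·10 = 90.
90 > 2, so both Parquet is risk-dominant. Lab A's payoff there is 12.

12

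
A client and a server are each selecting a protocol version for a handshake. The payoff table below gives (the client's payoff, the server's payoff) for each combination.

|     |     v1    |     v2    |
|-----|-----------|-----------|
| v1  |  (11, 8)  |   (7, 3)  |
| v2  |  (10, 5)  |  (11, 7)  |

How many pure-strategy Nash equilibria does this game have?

Both v1: the client gets 11 (best alternative 10); the server gets 8 (best alternative 3). Neither deviates — NE.
Both v2: the client gets 11 (best alternative 7); the server gets 7 (best alternative 5). Neither deviates — NE.
(v2, v1) is not a NE: the client would switch to v1 (11 > 10).
No other cell survives both best-response checks, so there are 2 pure NE.

2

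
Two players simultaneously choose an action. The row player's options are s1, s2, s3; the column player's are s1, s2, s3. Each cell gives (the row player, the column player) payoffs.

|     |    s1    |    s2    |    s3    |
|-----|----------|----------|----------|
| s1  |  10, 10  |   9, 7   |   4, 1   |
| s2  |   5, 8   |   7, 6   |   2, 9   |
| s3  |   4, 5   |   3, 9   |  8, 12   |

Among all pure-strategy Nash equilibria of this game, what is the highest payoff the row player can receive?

Both s1 is a pure NE (the row player: 10 ≥ 5; the column player: 10 ≥ 7). The row player gets 10.
Both s3 is a pure NE (the row player: 8 ≥ 4; the column player: 12 ≥ 9). The row player gets 8.
Every other cell has a profitable deviation for at least one player. Highest of {10, 8} is 10.

10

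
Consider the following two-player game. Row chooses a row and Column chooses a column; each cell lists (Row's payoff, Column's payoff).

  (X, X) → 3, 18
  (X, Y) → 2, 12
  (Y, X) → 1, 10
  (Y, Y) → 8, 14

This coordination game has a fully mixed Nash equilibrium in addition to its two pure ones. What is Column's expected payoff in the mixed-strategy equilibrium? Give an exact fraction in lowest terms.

66/5

Row mixes with probability p on X, chosen so Column is indifferent: 18p + 10(1−p) = 12p + 14(1−p) gives p = 2/5.
Column's expected payoff is 18·2/5 + 10·3/5 = 66/5.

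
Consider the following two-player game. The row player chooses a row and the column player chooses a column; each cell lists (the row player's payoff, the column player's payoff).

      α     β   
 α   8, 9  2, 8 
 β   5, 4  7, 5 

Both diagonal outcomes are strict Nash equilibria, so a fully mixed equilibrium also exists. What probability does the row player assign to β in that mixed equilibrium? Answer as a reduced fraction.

The row player's mix p on α must make the column player indifferent between α and β.
The column player's payoff from α: 9p + 4(1−p). From β: 8p + 5(1−p).
Set equal: 1p = 1(1−p) → p = 1/2.
Probability on β is 1 − 1/2 = 1/2.

1/2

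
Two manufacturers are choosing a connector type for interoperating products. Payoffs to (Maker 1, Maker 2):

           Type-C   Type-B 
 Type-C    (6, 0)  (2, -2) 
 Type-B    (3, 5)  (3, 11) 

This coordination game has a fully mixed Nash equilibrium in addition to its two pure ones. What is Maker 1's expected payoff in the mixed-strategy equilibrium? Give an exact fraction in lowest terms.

3

Maker 2 mixes with probability q on Type-C, chosen so Maker 1 is indifferent: 6q + 2(1−q) = 3q + 3(1−q) gives q = 1/4.
Maker 1's expected payoff (from either row, since indifferent) is 6·1/4 + 2·3/4 = 3.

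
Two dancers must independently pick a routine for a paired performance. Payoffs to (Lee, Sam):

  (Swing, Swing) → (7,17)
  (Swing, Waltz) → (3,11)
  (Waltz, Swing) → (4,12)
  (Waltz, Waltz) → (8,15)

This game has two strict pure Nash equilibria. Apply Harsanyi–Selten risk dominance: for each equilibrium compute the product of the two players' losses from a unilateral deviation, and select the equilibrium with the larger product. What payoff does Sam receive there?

17

At both Swing: Lee loses 7 − 4 = 3 by deviating; Sam loses 17 − 11 = 6. Product = 3·6 = 18.
At both Waltz: Lee loses 8 − 3 = 5 by deviating; Sam loses 15 − 12 = 3. Product = 5·3 = 15.
18 > 15, so both Swing is risk-dominant. Sam's payoff there is 17.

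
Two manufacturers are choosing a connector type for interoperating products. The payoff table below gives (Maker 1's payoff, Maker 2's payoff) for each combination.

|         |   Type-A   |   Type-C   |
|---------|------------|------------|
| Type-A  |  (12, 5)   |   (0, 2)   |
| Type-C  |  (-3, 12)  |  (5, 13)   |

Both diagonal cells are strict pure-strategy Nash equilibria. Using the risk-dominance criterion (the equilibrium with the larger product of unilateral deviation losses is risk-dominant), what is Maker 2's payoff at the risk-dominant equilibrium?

At both Type-A: Maker 1 loses 12 − (-3) = 15 by deviating; Maker 2 loses 5 − 2 = 3. Product = 15·3 = 45.
At both Type-C: Maker 1 loses 5 − 0 = 5 by deviating; Maker 2 loses 13 − 12 = 1. Product = 5·1 = 5.
45 > 5, so both Type-A is risk-dominant. Maker 2's payoff there is 5.

5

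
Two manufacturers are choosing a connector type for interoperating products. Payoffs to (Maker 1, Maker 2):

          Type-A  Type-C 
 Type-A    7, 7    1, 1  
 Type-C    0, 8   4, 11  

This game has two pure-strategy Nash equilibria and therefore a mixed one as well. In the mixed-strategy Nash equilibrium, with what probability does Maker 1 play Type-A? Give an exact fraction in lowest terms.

Maker 1's mix p on Type-A must make Maker 2 indifferent between Type-A and Type-C.
Maker 2's payoff from Type-A: 7p + 8(1−p). From Type-C: 1p + 11(1−p).
Set equal: 6p = 3(1−p) → p = 3/9 = 1/3.

1/3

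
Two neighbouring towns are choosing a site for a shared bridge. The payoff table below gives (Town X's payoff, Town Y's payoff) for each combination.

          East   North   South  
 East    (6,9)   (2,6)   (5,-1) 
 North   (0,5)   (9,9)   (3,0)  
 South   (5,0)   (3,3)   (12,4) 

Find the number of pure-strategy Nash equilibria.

Both East: Town X gets 6 (best alternative 5); Town Y gets 9 (best alternative 6). Neither deviates — NE.
Both North: Town X gets 9 (best alternative 3); Town Y gets 9 (best alternative 5). Neither deviates — NE.
Both South: Town X gets 12 (best alternative 5); Town Y gets 4 (best alternative 3). Neither deviates — NE.
(East, South) is not a NE: Town X would switch to South (12 > 5).
No other cell survives both best-response checks, so there are 3 pure NE.

3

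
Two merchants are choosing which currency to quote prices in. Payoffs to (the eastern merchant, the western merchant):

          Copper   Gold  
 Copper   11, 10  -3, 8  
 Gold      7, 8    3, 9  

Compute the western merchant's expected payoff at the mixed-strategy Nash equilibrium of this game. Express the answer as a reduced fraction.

The eastern merchant mixes with probability p on Copper, chosen so the western merchant is indifferent: 10p + 8(1−p) = 8p + 9(1−p) gives p = 1/3.
The western merchant's expected payoff is 10·1/3 + 8·2/3 = 26/3.

26/3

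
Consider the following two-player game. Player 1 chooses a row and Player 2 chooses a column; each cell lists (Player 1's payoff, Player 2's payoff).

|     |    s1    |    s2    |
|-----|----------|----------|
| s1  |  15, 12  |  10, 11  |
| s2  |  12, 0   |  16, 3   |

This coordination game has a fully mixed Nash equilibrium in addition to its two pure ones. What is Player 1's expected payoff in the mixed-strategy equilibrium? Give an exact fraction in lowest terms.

40/3

Player 2 mixes with probability q on s1, chosen so Player 1 is indifferent: 15q + 10(1−q) = 12q + 16(1−q) gives q = 2/3.
Player 1's expected payoff (from either row, since indifferent) is 15·2/3 + 10·1/3 = 40/3.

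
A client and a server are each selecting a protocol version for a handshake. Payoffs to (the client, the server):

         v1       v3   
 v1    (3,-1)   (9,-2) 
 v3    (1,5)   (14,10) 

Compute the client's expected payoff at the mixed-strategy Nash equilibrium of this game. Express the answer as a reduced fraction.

The server mixes with probability q on v1, chosen so the client is indifferent: 3q + 9(1−q) = 1q + 14(1−q) gives q = 5/7.
The client's expected payoff (from either row, since indifferent) is 3·5/7 + 9·2/7 = 33/7.

33/7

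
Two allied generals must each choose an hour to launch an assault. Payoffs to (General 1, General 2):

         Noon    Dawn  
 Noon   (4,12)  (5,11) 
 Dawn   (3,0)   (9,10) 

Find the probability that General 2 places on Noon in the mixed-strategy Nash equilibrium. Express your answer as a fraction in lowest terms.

4/5

General 2's mix q on Noon must make General 1 indifferent between Noon and Dawn.
General 1's payoff from Noon: 4q + 5(1−q). From Dawn: 3q + 9(1−q).
Set equal: 1q = 4(1−q) → q = 4/5.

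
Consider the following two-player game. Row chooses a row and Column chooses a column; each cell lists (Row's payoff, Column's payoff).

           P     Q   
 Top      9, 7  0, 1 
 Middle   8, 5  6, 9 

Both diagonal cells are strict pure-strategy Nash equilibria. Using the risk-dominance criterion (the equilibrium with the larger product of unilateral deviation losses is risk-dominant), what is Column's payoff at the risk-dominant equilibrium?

At (Top, P): Row loses 9 − 8 = 1 by deviating; Column loses 7 − 1 = 6. Product = 1·6 = 6.
At (Middle, Q): Row loses 6 − 0 = 6 by deviating; Column loses 9 − 5 = 4. Product = 6·4 = 24.
24 > 6, so (Middle, Q) is risk-dominant. Column's payoff there is 9.

9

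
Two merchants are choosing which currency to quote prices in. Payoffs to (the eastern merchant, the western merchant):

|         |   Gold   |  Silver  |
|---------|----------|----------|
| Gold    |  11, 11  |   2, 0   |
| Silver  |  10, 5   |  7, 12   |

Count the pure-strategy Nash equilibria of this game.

2

Both Gold: the eastern merchant gets 11 (best alternative 10); the western merchant gets 11 (best alternative 0). Neither deviates — NE.
Both Silver: the eastern merchant gets 7 (best alternative 2); the western merchant gets 12 (best alternative 5). Neither deviates — NE.
(Silver, Gold) is not a NE: the eastern merchant would switch to Gold (11 > 10).
No other cell survives both best-response checks, so there are 2 pure NE.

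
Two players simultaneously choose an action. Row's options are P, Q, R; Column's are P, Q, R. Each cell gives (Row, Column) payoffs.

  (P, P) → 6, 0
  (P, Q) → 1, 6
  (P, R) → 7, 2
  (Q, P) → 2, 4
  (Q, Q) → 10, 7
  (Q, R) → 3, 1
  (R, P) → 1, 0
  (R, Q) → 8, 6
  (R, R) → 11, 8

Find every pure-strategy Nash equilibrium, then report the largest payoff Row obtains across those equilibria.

11

Both Q is a pure NE (Row: 10 ≥ 8; Column: 7 ≥ 4). Row gets 10.
Both R is a pure NE (Row: 11 ≥ 7; Column: 8 ≥ 6). Row gets 11.
Every other cell has a profitable deviation for at least one player. Highest of {10, 11} is 11.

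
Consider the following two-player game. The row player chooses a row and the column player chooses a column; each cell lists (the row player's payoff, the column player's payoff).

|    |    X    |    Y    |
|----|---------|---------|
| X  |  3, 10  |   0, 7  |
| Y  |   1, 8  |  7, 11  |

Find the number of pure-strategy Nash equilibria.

Both X: the row player gets 3 (best alternative 1); the column player gets 10 (best alternative 7). Neither deviates — NE.
Both Y: the row player gets 7 (best alternative 0); the column player gets 11 (best alternative 8). Neither deviates — NE.
(X, Y) is not a NE: the row player would switch to Y (7 > 0).
No other cell survives both best-response checks, so there are 2 pure NE.

2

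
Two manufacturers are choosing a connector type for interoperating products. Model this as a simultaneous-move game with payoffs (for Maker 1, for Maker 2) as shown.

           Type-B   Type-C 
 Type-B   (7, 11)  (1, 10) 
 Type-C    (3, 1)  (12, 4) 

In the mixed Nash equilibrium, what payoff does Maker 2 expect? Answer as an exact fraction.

17/2

Maker 1 mixes with probability p on Type-B, chosen so Maker 2 is indifferent: 11p + 1(1−p) = 10p + 4(1−p) gives p = 3/4.
Maker 2's expected payoff is 11·3/4 + 1·1/4 = 17/2.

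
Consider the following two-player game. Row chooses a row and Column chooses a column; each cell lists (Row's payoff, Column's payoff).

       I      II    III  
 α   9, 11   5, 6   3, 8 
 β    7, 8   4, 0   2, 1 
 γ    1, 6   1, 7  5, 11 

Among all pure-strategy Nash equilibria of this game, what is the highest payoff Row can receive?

9

(α, I) is a pure NE (Row: 9 ≥ 7; Column: 11 ≥ 8). Row gets 9.
(γ, III) is a pure NE (Row: 5 ≥ 3; Column: 11 ≥ 7). Row gets 5.
Every other cell has a profitable deviation for at least one player. Highest of {9, 5} is 9.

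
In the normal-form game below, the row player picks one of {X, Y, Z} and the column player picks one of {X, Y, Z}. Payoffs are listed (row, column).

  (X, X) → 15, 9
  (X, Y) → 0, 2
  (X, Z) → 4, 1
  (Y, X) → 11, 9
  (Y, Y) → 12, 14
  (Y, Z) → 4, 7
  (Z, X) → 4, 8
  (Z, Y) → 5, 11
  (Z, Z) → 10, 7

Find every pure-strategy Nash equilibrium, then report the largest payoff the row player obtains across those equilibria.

15

Both X is a pure NE (the row player: 15 ≥ 11; the column player: 9 ≥ 2). The row player gets 15.
Both Y is a pure NE (the row player: 12 ≥ 5; the column player: 14 ≥ 9). The row player gets 12.
Every other cell has a profitable deviation for at least one player. Highest of {15, 12} is 15.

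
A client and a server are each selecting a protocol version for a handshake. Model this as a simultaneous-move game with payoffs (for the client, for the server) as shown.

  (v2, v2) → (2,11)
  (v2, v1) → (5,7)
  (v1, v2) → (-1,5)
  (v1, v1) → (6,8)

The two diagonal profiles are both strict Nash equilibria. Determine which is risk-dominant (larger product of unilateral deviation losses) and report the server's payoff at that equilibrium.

11

At both v2: the client loses 2 − (-1) = 3 by deviating; the server loses 11 − 7 = 4. Product = 3·4 = 12.
At both v1: the client loses 6 − 5 = 1 by deviating; the server loses 8 − 5 = 3. Product = 1·3 = 3.
12 > 3, so both v2 is risk-dominant. The server's payoff there is 11.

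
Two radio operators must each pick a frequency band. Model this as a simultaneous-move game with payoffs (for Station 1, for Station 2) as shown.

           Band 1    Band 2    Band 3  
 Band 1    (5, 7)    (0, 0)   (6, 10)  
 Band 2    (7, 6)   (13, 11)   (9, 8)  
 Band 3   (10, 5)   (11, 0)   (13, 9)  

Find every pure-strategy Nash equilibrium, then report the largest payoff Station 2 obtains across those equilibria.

11

Both Band 2 is a pure NE (Station 1: 13 ≥ 11; Station 2: 11 ≥ 8). Station 2 gets 11.
Both Band 3 is a pure NE (Station 1: 13 ≥ 9; Station 2: 9 ≥ 5). Station 2 gets 9.
Every other cell has a profitable deviation for at least one player. Highest of {11, 9} is 11.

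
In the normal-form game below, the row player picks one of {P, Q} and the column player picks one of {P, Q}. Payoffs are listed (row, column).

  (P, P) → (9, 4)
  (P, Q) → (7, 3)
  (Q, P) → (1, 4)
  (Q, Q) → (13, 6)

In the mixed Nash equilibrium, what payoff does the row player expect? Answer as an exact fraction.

The column player mixes with probability q on P, chosen so the row player is indifferent: 9q + 7(1−q) = 1q + 13(1−q) gives q = 3/7.
The row player's expected payoff (from either row, since indifferent) is 9·3/7 + 7·4/7 = 55/7.

55/7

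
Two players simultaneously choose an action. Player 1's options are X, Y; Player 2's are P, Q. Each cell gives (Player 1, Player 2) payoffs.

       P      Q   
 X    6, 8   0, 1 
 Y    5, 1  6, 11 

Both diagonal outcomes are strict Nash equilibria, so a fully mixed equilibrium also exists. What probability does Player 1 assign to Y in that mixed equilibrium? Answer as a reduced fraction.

7/17

Player 1's mix p on X must make Player 2 indifferent between P and Q.
Player 2's payoff from P: 8p + 1(1−p). From Q: 1p + 11(1−p).
Set equal: 7p = 10(1−p) → p = 10/17.
Probability on Y is 1 − 10/17 = 7/17.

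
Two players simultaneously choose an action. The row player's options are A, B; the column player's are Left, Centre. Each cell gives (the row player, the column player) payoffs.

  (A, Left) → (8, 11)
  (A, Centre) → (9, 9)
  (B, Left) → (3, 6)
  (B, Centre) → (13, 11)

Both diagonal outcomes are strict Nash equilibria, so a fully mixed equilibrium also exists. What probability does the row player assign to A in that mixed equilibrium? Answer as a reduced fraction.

5/7

The row player's mix p on A must make the column player indifferent between Left and Centre.
The column player's payoff from Left: 11p + 6(1−p). From Centre: 9p + 11(1−p).
Set equal: 2p = 5(1−p) → p = 5/7.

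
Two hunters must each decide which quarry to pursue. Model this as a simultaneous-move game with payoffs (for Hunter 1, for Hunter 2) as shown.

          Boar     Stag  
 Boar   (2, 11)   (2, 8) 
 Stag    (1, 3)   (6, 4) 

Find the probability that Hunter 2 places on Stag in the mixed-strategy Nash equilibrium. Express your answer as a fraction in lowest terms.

1/5

Hunter 2's mix q on Boar must make Hunter 1 indifferent between Boar and Stag.
Hunter 1's payoff from Boar: 2q + 2(1−q). From Stag: 1q + 6(1−q).
Set equal: 1q = 4(1−q) → q = 4/5.
Probability on Stag is 1 − 4/5 = 1/5.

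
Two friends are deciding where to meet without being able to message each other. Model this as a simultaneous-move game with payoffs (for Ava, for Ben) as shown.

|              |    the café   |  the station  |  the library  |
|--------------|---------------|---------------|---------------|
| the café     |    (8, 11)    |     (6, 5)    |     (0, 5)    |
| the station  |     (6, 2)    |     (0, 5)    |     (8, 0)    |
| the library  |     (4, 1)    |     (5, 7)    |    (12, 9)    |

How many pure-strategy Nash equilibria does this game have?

2

Both the café: Ava gets 8 (best alternative 6); Ben gets 11 (best alternative 5). Neither deviates — NE.
Both the library: Ava gets 12 (best alternative 8); Ben gets 9 (best alternative 7). Neither deviates — NE.
Both the station is not a NE: Ava would switch to the café (6 > 0).
No other cell survives both best-response checks, so there are 2 pure NE.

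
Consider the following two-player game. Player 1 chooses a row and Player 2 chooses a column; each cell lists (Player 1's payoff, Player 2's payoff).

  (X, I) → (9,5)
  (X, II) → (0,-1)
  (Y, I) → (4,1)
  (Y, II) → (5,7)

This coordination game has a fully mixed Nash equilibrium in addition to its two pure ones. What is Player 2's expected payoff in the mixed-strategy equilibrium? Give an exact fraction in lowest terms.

Player 1 mixes with probability p on X, chosen so Player 2 is indifferent: 5p + 1(1−p) = (-1)p + 7(1−p) gives p = 1/2.
Player 2's expected payoff is 5·1/2 + 1·1/2 = 3.

3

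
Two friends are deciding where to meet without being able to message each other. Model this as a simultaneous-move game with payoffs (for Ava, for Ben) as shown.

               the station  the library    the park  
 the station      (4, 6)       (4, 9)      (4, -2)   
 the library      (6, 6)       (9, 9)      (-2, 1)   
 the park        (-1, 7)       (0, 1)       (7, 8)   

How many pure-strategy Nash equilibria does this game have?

Both the library: Ava gets 9 (best alternative 4); Ben gets 9 (best alternative 6). Neither deviates — NE.
Both the park: Ava gets 7 (best alternative 4); Ben gets 8 (best alternative 7). Neither deviates — NE.
Both the station is not a NE: Ava would switch to the library (6 > 4).
No other cell survives both best-response checks, so there are 2 pure NE.

2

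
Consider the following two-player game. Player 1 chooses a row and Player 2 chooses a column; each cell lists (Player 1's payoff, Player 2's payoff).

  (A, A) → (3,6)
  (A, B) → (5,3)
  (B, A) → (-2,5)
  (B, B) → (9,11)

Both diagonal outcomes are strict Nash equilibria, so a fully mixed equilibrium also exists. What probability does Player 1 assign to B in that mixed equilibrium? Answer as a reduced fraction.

Player 1's mix p on A must make Player 2 indifferent between A and B.
Player 2's payoff from A: 6p + 5(1−p). From B: 3p + 11(1−p).
Set equal: 3p = 6(1−p) → p = 6/9 = 2/3.
Probability on B is 1 − 2/3 = 1/3.

1/3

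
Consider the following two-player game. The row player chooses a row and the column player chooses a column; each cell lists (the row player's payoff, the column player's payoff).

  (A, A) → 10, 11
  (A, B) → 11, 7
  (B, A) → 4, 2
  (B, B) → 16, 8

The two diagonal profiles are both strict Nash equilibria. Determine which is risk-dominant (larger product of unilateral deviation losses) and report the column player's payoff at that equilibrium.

At both A: the row player loses 10 − 4 = 6 by deviating; the column player loses 11 − 7 = 4. Product = 6·4 = 24.
At both B: the row player loses 16 − 11 = 5 by deviating; the column player loses 8 − 2 = 6. Product = 5·6 = 30.
30 > 24, so both B is risk-dominant. The column player's payoff there is 8.

8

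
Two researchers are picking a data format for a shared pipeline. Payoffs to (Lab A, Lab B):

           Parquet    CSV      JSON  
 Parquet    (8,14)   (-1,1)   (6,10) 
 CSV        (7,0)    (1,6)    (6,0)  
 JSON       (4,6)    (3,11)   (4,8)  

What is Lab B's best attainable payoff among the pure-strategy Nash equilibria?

Both Parquet is a pure NE (Lab A: 8 ≥ 7; Lab B: 14 ≥ 10). Lab B gets 14.
(JSON, CSV) is a pure NE (Lab A: 3 ≥ 1; Lab B: 11 ≥ 8). Lab B gets 11.
Every other cell has a profitable deviation for at least one player. Highest of {14, 11} is 14.

14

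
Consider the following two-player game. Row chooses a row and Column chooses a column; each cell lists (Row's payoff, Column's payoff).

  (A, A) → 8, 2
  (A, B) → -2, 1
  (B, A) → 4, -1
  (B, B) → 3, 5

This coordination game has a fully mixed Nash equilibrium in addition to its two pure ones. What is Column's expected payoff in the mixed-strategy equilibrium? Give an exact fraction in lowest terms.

11/7

Row mixes with probability p on A, chosen so Column is indifferent: 2p + (-1)(1−p) = 1p + 5(1−p) gives p = 6/7.
Column's expected payoff is 2·6/7 + (-1)·1/7 = 11/7.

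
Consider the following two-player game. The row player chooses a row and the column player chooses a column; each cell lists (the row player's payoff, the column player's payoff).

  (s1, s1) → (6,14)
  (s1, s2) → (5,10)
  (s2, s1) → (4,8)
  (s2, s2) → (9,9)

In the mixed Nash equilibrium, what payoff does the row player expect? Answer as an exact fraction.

17/3

The column player mixes with probability q on s1, chosen so the row player is indifferent: 6q + 5(1−q) = 4q + 9(1−q) gives q = 2/3.
The row player's expected payoff (from either row, since indifferent) is 6·2/3 + 5·1/3 = 17/3.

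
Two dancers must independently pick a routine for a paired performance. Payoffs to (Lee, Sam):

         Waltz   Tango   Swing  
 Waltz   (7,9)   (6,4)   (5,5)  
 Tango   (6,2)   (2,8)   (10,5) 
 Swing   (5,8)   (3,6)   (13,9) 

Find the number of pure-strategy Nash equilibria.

Both Waltz: Lee gets 7 (best alternative 6); Sam gets 9 (best alternative 5). Neither deviates — NE.
Both Swing: Lee gets 13 (best alternative 10); Sam gets 9 (best alternative 8). Neither deviates — NE.
Both Tango is not a NE: Lee would switch to Waltz (6 > 2).
No other cell survives both best-response checks, so there are 2 pure NE.

2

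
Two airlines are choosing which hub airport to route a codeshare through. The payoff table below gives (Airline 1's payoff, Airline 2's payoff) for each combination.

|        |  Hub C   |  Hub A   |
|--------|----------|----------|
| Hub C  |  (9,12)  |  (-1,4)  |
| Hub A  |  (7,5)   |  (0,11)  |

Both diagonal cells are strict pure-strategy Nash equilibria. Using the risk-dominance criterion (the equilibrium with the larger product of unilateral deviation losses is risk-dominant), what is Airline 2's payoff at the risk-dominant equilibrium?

12

At both Hub C: Airline 1 loses 9 − 7 = 2 by deviating; Airline 2 loses 12 − 4 = 8. Product = 2·8 = 16.
At both Hub A: Airline 1 loses 0 − (-1) = 1 by deviating; Airline 2 loses 11 − 5 = 6. Product = 1·6 = 6.
16 > 6, so both Hub C is risk-dominant. Airline 2's payoff there is 12.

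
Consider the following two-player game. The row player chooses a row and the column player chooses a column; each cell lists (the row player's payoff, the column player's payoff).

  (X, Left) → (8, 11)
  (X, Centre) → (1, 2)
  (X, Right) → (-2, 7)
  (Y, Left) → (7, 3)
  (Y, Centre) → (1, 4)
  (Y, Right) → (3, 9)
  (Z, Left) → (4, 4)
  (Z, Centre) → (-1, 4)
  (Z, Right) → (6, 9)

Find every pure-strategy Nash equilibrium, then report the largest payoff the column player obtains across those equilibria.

(X, Left) is a pure NE (the row player: 8 ≥ 7; the column player: 11 ≥ 7). The column player gets 11.
(Z, Right) is a pure NE (the row player: 6 ≥ 3; the column player: 9 ≥ 4). The column player gets 9.
Every other cell has a profitable deviation for at least one player. Highest of {11, 9} is 11.

11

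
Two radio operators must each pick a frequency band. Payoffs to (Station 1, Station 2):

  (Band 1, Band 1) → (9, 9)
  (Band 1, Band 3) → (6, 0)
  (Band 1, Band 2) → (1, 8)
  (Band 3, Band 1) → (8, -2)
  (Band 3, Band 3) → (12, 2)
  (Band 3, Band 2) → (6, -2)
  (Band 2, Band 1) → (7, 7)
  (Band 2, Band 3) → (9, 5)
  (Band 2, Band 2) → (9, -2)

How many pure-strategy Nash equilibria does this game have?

Both Band 1: Station 1 gets 9 (best alternative 8); Station 2 gets 9 (best alternative 8). Neither deviates — NE.
Both Band 3: Station 1 gets 12 (best alternative 9); Station 2 gets 2 (best alternative -2). Neither deviates — NE.
Both Band 2 is not a NE: Station 2 would switch to Band 1 (7 > -2).
No other cell survives both best-response checks, so there are 2 pure NE.

2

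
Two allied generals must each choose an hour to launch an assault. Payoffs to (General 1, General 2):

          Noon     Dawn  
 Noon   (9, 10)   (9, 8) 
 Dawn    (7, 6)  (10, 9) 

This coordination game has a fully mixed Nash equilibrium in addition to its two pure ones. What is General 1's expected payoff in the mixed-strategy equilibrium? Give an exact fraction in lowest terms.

9

General 2 mixes with probability q on Noon, chosen so General 1 is indifferent: 9q + 9(1−q) = 7q + 10(1−q) gives q = 1/3.
General 1's expected payoff (from either row, since indifferent) is 9·1/3 + 9·2/3 = 9.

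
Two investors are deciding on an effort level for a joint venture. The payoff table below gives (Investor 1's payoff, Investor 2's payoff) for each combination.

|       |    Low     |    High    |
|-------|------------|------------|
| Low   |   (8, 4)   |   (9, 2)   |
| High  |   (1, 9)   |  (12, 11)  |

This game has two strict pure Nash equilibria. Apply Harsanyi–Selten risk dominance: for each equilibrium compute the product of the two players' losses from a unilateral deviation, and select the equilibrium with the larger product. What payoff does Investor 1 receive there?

8

At both Low: Investor 1 loses 8 − 1 = 7 by deviating; Investor 2 loses 4 − 2 = 2. Product = 7·2 = 14.
At both High: Investor 1 loses 12 − 9 = 3 by deviating; Investor 2 loses 11 − 9 = 2. Product = 3·2 = 6.
14 > 6, so both Low is risk-dominant. Investor 1's payoff there is 8.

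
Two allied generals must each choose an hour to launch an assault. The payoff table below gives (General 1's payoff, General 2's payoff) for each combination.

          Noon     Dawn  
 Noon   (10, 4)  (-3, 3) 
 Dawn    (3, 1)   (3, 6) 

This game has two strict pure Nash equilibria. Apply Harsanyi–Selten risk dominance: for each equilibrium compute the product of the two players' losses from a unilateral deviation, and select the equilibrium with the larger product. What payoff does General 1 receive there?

At both Noon: General 1 loses 10 − 3 = 7 by deviating; General 2 loses 4 − 3 = 1. Product = 7·1 = 7.
At both Dawn: General 1 loses 3 − (-3) = 6 by deviating; General 2 loses 6 − 1 = 5. Product = 6·5 = 30.
30 > 7, so both Dawn is risk-dominant. General 1's payoff there is 3.

3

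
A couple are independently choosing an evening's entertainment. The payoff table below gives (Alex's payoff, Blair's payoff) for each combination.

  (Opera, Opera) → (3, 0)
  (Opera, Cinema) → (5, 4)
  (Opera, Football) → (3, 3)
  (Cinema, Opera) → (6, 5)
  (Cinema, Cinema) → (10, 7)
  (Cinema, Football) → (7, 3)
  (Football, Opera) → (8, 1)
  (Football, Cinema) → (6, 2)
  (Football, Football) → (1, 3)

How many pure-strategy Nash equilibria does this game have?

Both Cinema: Alex gets 10 (best alternative 6); Blair gets 7 (best alternative 5). Neither deviates — NE.
Both Opera is not a NE: Alex would switch to Football (8 > 3).
No other cell survives both best-response checks, so there is 1 pure NE.

1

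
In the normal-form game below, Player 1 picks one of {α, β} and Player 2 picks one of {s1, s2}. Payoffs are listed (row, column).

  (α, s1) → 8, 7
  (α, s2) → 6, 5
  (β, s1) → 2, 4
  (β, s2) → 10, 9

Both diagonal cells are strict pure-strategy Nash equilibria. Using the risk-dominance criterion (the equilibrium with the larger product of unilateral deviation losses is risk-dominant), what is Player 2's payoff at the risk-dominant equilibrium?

At (α, s1): Player 1 loses 8 − 2 = 6 by deviating; Player 2 loses 7 − 5 = 2. Product = 6·2 = 12.
At (β, s2): Player 1 loses 10 − 6 = 4 by deviating; Player 2 loses 9 − 4 = 5. Product = 4·5 = 20.
20 > 12, so (β, s2) is risk-dominant. Player 2's payoff there is 9.

9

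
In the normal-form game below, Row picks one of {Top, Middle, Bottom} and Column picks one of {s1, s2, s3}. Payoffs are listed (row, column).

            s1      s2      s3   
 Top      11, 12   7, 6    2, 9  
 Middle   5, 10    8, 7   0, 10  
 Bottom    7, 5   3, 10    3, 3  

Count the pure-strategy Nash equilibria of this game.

1

(Top, s1): Row gets 11 (best alternative 7); Column gets 12 (best alternative 9). Neither deviates — NE.
(Middle, s2) is not a NE: Column would switch to s1 (10 > 7).
No other cell survives both best-response checks, so there is 1 pure NE.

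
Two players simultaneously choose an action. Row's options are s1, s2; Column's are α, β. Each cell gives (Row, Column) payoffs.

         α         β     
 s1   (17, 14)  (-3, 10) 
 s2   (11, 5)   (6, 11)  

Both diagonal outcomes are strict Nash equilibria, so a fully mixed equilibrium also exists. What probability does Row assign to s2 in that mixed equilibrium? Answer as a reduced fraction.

Row's mix p on s1 must make Column indifferent between α and β.
Column's payoff from α: 14p + 5(1−p). From β: 10p + 11(1−p).
Set equal: 4p = 6(1−p) → p = 6/10 = 3/5.
Probability on s2 is 1 − 3/5 = 2/5.

2/5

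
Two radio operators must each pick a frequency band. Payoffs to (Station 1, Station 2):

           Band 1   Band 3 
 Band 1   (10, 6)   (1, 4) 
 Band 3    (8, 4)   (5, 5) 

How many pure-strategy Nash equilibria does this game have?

2

Both Band 1: Station 1 gets 10 (best alternative 8); Station 2 gets 6 (best alternative 4). Neither deviates — NE.
Both Band 3: Station 1 gets 5 (best alternative 1); Station 2 gets 5 (best alternative 4). Neither deviates — NE.
(Band 3, Band 1) is not a NE: Station 1 would switch to Band 1 (10 > 8).
No other cell survives both best-response checks, so there are 2 pure NE.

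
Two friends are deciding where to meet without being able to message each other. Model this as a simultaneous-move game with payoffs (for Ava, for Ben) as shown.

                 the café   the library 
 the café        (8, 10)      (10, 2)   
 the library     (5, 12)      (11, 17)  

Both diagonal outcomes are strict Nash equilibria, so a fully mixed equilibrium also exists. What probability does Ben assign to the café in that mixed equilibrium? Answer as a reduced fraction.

Ben's mix q on the café must make Ava indifferent between the café and the library.
Ava's payoff from the café: 8q + 10(1−q). From the library: 5q + 11(1−q).
Set equal: 3q = 1(1−q) → q = 1/4.

1/4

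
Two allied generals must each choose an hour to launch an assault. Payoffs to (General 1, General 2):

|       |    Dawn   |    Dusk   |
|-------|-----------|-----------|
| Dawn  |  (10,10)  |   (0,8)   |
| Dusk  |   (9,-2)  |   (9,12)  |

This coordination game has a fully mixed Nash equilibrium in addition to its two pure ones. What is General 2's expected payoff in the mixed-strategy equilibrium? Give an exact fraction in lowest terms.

General 1 mixes with probability p on Dawn, chosen so General 2 is indifferent: 10p + (-2)(1−p) = 8p + 12(1−p) gives p = 7/8.
General 2's expected payoff is 10·7/8 + (-2)·1/8 = 17/2.

17/2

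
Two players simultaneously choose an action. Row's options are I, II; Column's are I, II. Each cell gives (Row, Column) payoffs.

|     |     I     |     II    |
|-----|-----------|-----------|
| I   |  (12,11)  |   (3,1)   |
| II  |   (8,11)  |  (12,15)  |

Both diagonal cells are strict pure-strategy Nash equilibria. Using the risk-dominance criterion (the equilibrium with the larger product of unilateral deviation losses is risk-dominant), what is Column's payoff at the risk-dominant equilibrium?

11

At both I: Row loses 12 − 8 = 4 by deviating; Column loses 11 − 1 = 10. Product = 4·10 = 40.
At both II: Row loses 12 − 3 = 9 by deviating; Column loses 15 − 11 = 4. Product = 9·4 = 36.
40 > 36, so both I is risk-dominant. Column's payoff there is 11.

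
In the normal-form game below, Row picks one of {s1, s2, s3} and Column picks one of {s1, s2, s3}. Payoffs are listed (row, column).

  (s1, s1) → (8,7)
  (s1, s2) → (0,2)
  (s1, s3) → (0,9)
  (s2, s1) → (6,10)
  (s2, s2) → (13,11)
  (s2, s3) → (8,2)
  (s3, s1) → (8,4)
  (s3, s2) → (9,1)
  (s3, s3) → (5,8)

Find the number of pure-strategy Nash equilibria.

1

Both s2: Row gets 13 (best alternative 9); Column gets 11 (best alternative 10). Neither deviates — NE.
Both s1 is not a NE: Column would switch to s3 (9 > 7).
No other cell survives both best-response checks, so there is 1 pure NE.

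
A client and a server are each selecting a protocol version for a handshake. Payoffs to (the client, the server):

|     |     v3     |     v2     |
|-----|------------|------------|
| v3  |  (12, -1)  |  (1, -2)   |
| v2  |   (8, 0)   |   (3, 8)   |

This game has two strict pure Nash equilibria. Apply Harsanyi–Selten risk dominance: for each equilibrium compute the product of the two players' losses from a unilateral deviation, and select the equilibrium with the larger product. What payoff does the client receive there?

At both v3: the client loses 12 − 8 = 4 by deviating; the server loses -1 − (-2) = 1. Product = 4·1 = 4.
At both v2: the client loses 3 − 1 = 2 by deviating; the server loses 8 − 0 = 8. Product = 2·8 = 16.
16 > 4, so both v2 is risk-dominant. The client's payoff there is 3.

3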